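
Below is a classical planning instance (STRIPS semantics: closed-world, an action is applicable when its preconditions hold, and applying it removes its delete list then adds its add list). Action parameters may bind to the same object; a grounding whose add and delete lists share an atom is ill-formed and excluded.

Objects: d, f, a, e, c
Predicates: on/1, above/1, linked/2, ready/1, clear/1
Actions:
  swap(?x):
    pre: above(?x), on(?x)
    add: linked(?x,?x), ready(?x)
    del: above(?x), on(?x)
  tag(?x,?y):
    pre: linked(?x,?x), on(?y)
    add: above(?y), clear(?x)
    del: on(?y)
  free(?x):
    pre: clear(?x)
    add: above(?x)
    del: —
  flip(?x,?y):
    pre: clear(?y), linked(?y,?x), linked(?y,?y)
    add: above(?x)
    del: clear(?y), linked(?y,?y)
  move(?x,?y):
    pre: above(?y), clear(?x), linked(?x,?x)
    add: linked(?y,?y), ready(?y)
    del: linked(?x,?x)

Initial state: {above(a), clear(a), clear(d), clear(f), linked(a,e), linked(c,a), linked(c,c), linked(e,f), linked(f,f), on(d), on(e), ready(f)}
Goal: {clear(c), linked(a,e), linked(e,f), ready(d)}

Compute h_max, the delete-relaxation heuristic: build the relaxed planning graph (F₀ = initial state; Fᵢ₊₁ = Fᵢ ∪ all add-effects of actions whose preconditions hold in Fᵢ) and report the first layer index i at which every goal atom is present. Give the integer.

F0 = init (12 atoms)
F1 = F0 ∪ {above(d), above(e), above(f), clear(c), linked(a,a), ready(a)}  (18 atoms)
F2 = F1 ∪ {above(c), linked(d,d), linked(e,e), ready(d), ready(e)}  (23 atoms)
goal ⊆ F2  ⇒  h_max = 2

2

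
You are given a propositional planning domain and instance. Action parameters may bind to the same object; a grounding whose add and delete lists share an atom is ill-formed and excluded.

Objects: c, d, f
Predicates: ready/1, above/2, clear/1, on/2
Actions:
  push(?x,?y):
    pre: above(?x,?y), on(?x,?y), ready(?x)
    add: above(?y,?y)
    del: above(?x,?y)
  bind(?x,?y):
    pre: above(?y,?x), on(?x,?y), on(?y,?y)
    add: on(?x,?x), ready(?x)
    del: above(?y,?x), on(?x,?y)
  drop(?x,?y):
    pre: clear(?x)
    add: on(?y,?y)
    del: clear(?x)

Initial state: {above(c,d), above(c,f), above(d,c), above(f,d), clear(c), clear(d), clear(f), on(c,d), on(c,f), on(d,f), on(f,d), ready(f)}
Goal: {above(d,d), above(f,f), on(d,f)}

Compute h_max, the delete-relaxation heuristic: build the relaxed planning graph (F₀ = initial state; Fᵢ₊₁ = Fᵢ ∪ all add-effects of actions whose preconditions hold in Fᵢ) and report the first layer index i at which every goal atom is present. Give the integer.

F0 = init (12 atoms)
F1 = F0 ∪ {above(d,d), on(c,c), on(d,d), on(f,f)}  (16 atoms)
F2 = F1 ∪ {ready(c), ready(d)}  (18 atoms)
F3 = F2 ∪ {above(f,f)}  (19 atoms)
goal ⊆ F3  ⇒  h_max = 3

3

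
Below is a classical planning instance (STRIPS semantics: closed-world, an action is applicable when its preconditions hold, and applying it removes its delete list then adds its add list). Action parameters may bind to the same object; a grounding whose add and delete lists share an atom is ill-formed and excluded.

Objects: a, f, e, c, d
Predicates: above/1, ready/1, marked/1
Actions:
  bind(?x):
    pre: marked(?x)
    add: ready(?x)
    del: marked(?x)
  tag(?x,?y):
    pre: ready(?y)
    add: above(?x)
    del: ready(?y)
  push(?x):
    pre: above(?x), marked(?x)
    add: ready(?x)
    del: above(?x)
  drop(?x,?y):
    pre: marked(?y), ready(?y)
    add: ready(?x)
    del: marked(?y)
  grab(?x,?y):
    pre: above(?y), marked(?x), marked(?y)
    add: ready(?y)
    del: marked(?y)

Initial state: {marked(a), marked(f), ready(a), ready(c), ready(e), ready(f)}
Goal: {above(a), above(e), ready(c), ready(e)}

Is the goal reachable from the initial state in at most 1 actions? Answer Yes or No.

1. tag(a,a)  →  {above(a), marked(a), marked(f), ready(c), ready(e), ready(f)}
2. tag(e,f)  →  {above(a), above(e), marked(a), marked(f), ready(c), ready(e)}
optimal plan length = 2; 2 > 1

No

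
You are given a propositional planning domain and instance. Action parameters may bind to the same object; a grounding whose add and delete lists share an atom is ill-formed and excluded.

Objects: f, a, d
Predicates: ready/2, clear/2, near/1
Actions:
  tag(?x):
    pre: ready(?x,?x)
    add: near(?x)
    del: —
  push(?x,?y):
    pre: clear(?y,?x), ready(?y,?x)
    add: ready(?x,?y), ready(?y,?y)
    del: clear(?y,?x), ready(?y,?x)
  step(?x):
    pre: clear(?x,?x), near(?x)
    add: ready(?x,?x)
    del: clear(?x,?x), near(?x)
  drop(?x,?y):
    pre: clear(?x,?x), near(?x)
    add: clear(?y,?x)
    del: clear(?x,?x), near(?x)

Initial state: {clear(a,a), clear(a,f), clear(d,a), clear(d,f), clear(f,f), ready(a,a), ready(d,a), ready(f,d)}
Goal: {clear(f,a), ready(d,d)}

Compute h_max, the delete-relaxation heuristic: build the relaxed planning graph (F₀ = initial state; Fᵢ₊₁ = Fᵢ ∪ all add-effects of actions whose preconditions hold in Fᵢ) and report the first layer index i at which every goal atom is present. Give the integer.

2

F0 = init (8 atoms)
F1 = F0 ∪ {near(a), ready(a,d), ready(d,d)}  (11 atoms)
F2 = F1 ∪ {clear(f,a), near(d)}  (13 atoms)
goal ⊆ F2  ⇒  h_max = 2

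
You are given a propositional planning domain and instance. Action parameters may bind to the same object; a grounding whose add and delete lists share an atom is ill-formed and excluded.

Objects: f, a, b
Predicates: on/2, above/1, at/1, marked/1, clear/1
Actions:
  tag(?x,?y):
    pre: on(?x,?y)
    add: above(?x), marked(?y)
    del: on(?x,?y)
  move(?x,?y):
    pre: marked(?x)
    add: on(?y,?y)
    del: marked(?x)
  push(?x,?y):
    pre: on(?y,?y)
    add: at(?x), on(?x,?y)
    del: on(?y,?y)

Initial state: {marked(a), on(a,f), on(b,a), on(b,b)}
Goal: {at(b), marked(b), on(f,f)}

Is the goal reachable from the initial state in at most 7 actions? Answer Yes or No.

1. tag(a,f)  →  {above(a), marked(a), marked(f), on(b,a), on(b,b)}
2. tag(b,b)  →  {above(a), above(b), marked(a), marked(b), marked(f), on(b,a)}
3. move(f,f)  →  {above(a), above(b), marked(a), marked(b), on(b,a), on(f,f)}
4. move(a,a)  →  {above(a), above(b), marked(b), on(a,a), on(b,a), on(f,f)}
5. push(b,a)  →  {above(a), above(b), at(b), marked(b), on(b,a), on(f,f)}
optimal plan length = 5; 5 ≤ 7

Yes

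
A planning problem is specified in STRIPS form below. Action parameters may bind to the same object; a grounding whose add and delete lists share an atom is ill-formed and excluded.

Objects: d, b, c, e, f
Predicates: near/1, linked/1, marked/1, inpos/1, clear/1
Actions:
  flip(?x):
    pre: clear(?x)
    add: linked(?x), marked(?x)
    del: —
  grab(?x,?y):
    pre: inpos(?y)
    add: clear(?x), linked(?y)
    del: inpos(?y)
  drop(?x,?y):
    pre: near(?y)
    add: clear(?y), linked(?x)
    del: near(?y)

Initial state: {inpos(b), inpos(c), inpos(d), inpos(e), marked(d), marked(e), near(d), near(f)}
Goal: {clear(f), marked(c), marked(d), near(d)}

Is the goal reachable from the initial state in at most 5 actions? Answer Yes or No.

1. grab(c,d)  →  {clear(c), inpos(b), inpos(c), inpos(e), linked(d), marked(d), marked(e), near(d), near(f)}
2. flip(c)  →  {clear(c), inpos(b), inpos(c), inpos(e), linked(c), linked(d), marked(c), marked(d), marked(e), near(d), near(f)}
3. grab(f,b)  →  {clear(c), clear(f), inpos(c), inpos(e), linked(b), linked(c), linked(d), marked(c), marked(d), marked(e), near(d), near(f)}
optimal plan length = 3; 3 ≤ 5

Yes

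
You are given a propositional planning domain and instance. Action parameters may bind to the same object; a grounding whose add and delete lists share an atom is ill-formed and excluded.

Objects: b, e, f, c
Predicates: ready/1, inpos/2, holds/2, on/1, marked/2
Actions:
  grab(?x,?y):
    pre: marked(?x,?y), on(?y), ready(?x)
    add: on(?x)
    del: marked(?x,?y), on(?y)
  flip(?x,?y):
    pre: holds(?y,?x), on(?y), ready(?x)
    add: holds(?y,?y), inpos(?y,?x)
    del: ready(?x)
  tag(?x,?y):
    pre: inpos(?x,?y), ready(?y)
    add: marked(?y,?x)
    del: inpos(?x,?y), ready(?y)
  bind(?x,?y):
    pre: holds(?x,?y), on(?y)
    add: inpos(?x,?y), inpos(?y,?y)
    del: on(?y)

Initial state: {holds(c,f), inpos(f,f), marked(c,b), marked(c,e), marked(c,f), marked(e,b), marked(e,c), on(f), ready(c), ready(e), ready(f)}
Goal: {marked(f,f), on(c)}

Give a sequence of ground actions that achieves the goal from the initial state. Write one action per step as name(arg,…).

grab(c,f); tag(f,f)

1. grab(c,f)  →  {holds(c,f), inpos(f,f), marked(c,b), marked(c,e), marked(e,b), marked(e,c), on(c), ready(c), ready(e), ready(f)}
2. tag(f,f)  →  {holds(c,f), marked(c,b), marked(c,e), marked(e,b), marked(e,c), marked(f,f), on(c), ready(c), ready(e)}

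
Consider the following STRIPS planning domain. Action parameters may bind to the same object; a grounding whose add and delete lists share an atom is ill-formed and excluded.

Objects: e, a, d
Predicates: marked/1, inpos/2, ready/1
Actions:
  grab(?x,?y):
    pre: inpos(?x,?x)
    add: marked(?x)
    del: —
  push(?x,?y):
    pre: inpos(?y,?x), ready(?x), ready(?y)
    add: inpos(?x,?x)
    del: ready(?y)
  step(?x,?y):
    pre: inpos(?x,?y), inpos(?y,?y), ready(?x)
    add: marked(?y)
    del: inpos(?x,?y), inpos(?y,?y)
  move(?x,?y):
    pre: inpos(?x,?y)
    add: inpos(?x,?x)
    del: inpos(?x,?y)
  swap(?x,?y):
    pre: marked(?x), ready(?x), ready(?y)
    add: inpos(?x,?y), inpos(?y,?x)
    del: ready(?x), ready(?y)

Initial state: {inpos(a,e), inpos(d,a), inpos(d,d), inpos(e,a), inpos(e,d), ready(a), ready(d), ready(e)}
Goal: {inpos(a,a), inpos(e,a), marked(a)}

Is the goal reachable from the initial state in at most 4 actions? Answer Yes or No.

Yes

1. push(a,e)  →  {inpos(a,a), inpos(a,e), inpos(d,a), inpos(d,d), inpos(e,a), inpos(e,d), ready(a), ready(d)}
2. grab(a,e)  →  {inpos(a,a), inpos(a,e), inpos(d,a), inpos(d,d), inpos(e,a), inpos(e,d), marked(a), ready(a), ready(d)}
optimal plan length = 2; 2 ≤ 4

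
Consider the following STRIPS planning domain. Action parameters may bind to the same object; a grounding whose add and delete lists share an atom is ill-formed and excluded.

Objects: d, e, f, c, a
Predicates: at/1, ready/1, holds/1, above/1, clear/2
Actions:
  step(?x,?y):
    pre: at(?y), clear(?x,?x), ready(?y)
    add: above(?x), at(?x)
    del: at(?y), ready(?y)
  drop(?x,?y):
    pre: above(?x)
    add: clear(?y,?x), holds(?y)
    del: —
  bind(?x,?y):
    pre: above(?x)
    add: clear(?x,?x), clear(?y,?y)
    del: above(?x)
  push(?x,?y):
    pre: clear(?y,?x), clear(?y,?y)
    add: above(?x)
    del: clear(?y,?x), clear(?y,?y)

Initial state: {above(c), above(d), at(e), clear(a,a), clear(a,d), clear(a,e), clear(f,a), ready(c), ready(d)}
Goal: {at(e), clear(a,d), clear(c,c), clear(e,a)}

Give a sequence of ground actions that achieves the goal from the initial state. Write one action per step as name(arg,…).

1. drop(c,c)  →  {above(c), above(d), at(e), clear(a,a), clear(a,d), clear(a,e), clear(c,c), clear(f,a), holds(c), ready(c), ready(d)}
2. push(a,a)  →  {above(a), above(c), above(d), at(e), clear(a,d), clear(a,e), clear(c,c), clear(f,a), holds(c), ready(c), ready(d)}
3. drop(a,e)  →  {above(a), above(c), above(d), at(e), clear(a,d), clear(a,e), clear(c,c), clear(e,a), clear(f,a), holds(c), holds(e), ready(c), ready(d)}

drop(c,c); push(a,a); drop(a,e)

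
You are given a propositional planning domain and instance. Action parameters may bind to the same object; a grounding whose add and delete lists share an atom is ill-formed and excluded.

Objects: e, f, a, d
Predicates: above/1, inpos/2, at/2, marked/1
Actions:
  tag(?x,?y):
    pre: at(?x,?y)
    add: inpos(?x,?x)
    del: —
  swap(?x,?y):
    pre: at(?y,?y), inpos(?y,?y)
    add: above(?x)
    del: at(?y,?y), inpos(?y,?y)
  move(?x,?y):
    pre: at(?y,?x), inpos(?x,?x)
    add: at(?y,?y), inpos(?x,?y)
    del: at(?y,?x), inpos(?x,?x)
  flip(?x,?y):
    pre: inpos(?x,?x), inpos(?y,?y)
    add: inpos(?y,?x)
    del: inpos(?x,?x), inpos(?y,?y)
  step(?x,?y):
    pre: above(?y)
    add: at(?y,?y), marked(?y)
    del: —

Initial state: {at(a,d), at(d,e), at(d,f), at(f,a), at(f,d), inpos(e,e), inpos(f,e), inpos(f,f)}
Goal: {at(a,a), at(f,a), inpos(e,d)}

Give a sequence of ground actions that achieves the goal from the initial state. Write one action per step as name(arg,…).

tag(d,e); move(e,d); move(d,a)

1. tag(d,e)  →  {at(a,d), at(d,e), at(d,f), at(f,a), at(f,d), inpos(d,d), inpos(e,e), inpos(f,e), inpos(f,f)}
2. move(e,d)  →  {at(a,d), at(d,d), at(d,f), at(f,a), at(f,d), inpos(d,d), inpos(e,d), inpos(f,e), inpos(f,f)}
3. move(d,a)  →  {at(a,a), at(d,d), at(d,f), at(f,a), at(f,d), inpos(d,a), inpos(e,d), inpos(f,e), inpos(f,f)}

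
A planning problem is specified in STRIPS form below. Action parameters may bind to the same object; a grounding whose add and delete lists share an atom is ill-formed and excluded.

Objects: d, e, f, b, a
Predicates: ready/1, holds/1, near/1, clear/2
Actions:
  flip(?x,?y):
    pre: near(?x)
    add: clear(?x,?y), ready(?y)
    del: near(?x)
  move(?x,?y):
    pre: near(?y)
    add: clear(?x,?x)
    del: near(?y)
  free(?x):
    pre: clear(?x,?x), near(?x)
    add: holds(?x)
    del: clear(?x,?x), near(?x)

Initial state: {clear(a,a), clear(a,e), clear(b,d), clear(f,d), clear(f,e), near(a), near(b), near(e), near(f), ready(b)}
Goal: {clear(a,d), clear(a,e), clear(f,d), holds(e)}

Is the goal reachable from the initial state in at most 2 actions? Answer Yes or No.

No

1. flip(a,d)  →  {clear(a,a), clear(a,d), clear(a,e), clear(b,d), clear(f,d), clear(f,e), near(b), near(e), near(f), ready(b), ready(d)}
2. move(e,f)  →  {clear(a,a), clear(a,d), clear(a,e), clear(b,d), clear(e,e), clear(f,d), clear(f,e), near(b), near(e), ready(b), ready(d)}
3. free(e)  →  {clear(a,a), clear(a,d), clear(a,e), clear(b,d), clear(f,d), clear(f,e), holds(e), near(b), ready(b), ready(d)}
optimal plan length = 3; 3 > 2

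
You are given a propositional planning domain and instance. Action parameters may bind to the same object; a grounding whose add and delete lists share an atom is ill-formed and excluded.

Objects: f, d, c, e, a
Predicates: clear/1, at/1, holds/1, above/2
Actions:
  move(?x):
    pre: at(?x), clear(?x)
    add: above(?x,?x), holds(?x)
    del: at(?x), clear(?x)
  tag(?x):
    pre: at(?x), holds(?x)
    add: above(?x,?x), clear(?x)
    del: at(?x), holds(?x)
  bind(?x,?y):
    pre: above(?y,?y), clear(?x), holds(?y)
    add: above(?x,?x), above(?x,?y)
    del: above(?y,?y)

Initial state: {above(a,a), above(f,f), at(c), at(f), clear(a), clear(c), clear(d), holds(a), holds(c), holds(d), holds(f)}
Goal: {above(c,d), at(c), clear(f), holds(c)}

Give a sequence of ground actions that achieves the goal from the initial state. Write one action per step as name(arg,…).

tag(f); bind(d,a); bind(c,d)

1. tag(f)  →  {above(a,a), above(f,f), at(c), clear(a), clear(c), clear(d), clear(f), holds(a), holds(c), holds(d)}
2. bind(d,a)  →  {above(d,a), above(d,d), above(f,f), at(c), clear(a), clear(c), clear(d), clear(f), holds(a), holds(c), holds(d)}
3. bind(c,d)  →  {above(c,c), above(c,d), above(d,a), above(f,f), at(c), clear(a), clear(c), clear(d), clear(f), holds(a), holds(c), holds(d)}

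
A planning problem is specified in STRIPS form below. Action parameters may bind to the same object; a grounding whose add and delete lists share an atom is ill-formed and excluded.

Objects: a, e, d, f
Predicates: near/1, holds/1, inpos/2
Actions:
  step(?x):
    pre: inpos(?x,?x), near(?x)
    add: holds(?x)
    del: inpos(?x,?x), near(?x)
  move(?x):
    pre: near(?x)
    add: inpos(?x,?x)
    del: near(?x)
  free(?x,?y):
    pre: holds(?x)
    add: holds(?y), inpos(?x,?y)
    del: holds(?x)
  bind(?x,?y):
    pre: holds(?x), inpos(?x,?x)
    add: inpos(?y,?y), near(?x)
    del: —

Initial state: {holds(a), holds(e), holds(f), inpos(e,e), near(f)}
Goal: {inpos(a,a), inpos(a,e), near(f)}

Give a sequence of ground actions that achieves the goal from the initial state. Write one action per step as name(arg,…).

free(a,e); bind(e,a)

1. free(a,e)  →  {holds(e), holds(f), inpos(a,e), inpos(e,e), near(f)}
2. bind(e,a)  →  {holds(e), holds(f), inpos(a,a), inpos(a,e), inpos(e,e), near(e), near(f)}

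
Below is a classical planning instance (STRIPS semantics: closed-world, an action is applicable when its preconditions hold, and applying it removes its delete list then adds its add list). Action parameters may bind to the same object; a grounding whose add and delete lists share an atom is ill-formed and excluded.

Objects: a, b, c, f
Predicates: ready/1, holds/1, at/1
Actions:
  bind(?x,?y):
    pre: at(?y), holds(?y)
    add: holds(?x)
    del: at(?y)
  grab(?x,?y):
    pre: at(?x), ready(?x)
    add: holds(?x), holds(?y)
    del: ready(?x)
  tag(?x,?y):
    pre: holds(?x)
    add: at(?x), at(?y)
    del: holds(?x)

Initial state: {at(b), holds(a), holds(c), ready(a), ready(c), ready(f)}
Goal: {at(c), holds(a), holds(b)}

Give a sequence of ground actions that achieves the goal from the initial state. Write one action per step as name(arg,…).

tag(a,c); grab(a,b)

1. tag(a,c)  →  {at(a), at(b), at(c), holds(c), ready(a), ready(c), ready(f)}
2. grab(a,b)  →  {at(a), at(b), at(c), holds(a), holds(b), holds(c), ready(c), ready(f)}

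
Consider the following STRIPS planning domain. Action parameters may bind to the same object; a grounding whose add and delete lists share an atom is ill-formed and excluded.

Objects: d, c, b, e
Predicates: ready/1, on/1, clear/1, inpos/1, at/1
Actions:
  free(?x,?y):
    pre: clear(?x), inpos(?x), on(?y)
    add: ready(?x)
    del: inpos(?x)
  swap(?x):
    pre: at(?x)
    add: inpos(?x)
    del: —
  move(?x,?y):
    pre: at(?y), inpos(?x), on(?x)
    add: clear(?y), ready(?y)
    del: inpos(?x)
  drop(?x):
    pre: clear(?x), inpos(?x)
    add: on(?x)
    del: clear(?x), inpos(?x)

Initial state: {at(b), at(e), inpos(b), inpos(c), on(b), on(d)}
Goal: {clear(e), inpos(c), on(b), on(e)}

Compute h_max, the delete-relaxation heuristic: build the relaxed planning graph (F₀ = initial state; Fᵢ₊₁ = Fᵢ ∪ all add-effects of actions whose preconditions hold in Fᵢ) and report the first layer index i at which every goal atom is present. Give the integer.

F0 = init (6 atoms)
F1 = F0 ∪ {clear(b), clear(e), inpos(e), ready(b), ready(e)}  (11 atoms)
F2 = F1 ∪ {on(e)}  (12 atoms)
goal ⊆ F2  ⇒  h_max = 2

2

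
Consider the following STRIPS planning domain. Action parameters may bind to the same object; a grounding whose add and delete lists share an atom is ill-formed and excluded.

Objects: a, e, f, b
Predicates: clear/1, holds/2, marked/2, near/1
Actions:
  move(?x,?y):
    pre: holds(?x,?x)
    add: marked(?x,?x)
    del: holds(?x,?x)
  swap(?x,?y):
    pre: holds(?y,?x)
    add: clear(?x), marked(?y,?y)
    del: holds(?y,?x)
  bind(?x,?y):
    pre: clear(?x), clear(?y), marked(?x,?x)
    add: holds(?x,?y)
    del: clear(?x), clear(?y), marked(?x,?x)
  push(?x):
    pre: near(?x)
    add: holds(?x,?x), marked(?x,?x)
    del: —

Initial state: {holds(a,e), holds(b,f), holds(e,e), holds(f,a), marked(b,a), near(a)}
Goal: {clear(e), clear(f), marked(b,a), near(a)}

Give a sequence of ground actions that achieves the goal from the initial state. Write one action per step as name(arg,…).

1. swap(e,a)  →  {clear(e), holds(b,f), holds(e,e), holds(f,a), marked(a,a), marked(b,a), near(a)}
2. swap(f,b)  →  {clear(e), clear(f), holds(e,e), holds(f,a), marked(a,a), marked(b,a), marked(b,b), near(a)}

swap(e,a); swap(f,b)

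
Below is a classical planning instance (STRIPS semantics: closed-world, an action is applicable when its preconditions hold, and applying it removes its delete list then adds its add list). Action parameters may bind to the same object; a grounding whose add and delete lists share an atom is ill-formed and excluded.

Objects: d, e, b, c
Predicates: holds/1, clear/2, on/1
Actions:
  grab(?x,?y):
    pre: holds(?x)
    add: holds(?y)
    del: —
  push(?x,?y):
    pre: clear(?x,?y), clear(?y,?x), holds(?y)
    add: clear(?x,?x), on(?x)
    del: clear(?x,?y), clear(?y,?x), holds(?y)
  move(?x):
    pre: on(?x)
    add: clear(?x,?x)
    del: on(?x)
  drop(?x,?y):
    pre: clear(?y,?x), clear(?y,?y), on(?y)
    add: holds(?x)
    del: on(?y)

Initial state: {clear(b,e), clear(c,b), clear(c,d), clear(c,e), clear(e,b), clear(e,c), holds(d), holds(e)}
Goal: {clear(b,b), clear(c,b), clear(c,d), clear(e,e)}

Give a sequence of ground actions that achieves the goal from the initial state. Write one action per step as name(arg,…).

1. grab(d,c)  →  {clear(b,e), clear(c,b), clear(c,d), clear(c,e), clear(e,b), clear(e,c), holds(c), holds(d), holds(e)}
2. push(e,c)  →  {clear(b,e), clear(c,b), clear(c,d), clear(e,b), clear(e,e), holds(d), holds(e), on(e)}
3. push(b,e)  →  {clear(b,b), clear(c,b), clear(c,d), clear(e,e), holds(d), on(b), on(e)}

grab(d,c); push(e,c); push(b,e)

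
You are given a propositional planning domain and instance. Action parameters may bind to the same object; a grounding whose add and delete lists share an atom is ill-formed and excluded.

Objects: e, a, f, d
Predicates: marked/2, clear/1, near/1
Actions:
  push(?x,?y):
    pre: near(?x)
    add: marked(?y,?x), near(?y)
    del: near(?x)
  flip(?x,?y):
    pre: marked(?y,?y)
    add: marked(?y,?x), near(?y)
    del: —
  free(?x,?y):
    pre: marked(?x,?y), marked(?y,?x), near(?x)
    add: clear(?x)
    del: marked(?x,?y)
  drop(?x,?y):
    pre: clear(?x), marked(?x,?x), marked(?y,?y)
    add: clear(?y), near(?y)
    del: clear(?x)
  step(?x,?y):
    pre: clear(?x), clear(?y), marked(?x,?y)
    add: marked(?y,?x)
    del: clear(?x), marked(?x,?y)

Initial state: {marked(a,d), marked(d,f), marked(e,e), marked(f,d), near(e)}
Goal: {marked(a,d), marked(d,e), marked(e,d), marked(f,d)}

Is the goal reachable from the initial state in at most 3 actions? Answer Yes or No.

1. push(e,d)  →  {marked(a,d), marked(d,e), marked(d,f), marked(e,e), marked(f,d), near(d)}
2. push(d,e)  →  {marked(a,d), marked(d,e), marked(d,f), marked(e,d), marked(e,e), marked(f,d), near(e)}
optimal plan length = 2; 2 ≤ 3

Yes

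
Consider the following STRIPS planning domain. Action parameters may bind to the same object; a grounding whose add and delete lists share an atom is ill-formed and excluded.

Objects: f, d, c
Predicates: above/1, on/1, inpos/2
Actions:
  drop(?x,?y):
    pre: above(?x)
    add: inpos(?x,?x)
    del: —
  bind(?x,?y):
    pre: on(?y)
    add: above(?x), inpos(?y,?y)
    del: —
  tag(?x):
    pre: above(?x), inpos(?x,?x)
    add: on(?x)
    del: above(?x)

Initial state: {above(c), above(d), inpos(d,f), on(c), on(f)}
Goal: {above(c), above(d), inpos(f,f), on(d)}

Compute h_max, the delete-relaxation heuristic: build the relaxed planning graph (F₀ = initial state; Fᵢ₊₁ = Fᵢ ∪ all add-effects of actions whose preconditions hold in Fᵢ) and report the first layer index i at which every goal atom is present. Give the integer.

2

F0 = init (5 atoms)
F1 = F0 ∪ {above(f), inpos(c,c), inpos(d,d), inpos(f,f)}  (9 atoms)
F2 = F1 ∪ {on(d)}  (10 atoms)
goal ⊆ F2  ⇒  h_max = 2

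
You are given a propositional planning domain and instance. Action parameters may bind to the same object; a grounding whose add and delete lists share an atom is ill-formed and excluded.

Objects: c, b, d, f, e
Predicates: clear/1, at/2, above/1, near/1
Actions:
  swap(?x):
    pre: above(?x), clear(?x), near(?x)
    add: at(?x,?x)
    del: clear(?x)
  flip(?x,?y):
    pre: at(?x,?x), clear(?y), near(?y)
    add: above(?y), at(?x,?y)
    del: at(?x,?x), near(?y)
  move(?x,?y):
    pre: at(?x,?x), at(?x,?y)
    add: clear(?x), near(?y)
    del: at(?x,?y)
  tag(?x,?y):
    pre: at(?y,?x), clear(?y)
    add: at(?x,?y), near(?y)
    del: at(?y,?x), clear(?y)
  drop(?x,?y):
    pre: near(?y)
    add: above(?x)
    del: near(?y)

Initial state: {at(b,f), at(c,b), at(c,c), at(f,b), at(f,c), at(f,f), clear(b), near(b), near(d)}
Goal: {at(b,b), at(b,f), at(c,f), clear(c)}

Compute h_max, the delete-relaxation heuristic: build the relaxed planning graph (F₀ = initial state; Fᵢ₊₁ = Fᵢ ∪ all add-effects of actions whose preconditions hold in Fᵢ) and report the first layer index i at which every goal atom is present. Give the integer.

2

F0 = init (9 atoms)
F1 = F0 ∪ {above(b), above(c), above(d), above(e), above(f), clear(c), clear(f), near(c), near(f)}  (18 atoms)
F2 = F1 ∪ {at(b,b), at(b,c), at(c,f)}  (21 atoms)
goal ⊆ F2  ⇒  h_max = 2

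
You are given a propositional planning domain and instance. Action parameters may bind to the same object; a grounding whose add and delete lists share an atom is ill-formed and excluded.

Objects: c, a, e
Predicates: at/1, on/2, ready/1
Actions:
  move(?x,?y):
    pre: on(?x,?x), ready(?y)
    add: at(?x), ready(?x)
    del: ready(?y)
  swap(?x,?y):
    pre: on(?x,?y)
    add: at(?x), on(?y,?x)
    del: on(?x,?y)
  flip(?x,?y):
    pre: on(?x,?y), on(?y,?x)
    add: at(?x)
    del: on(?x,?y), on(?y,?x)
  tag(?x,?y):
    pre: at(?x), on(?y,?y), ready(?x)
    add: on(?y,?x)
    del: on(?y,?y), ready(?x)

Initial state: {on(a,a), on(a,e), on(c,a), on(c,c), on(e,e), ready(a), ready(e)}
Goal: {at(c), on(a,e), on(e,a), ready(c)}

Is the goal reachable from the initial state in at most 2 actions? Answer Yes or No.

1. move(c,a)  →  {at(c), on(a,a), on(a,e), on(c,a), on(c,c), on(e,e), ready(c), ready(e)}
2. move(a,e)  →  {at(a), at(c), on(a,a), on(a,e), on(c,a), on(c,c), on(e,e), ready(a), ready(c)}
3. tag(a,e)  →  {at(a), at(c), on(a,a), on(a,e), on(c,a), on(c,c), on(e,a), ready(c)}
optimal plan length = 3; 3 > 2

No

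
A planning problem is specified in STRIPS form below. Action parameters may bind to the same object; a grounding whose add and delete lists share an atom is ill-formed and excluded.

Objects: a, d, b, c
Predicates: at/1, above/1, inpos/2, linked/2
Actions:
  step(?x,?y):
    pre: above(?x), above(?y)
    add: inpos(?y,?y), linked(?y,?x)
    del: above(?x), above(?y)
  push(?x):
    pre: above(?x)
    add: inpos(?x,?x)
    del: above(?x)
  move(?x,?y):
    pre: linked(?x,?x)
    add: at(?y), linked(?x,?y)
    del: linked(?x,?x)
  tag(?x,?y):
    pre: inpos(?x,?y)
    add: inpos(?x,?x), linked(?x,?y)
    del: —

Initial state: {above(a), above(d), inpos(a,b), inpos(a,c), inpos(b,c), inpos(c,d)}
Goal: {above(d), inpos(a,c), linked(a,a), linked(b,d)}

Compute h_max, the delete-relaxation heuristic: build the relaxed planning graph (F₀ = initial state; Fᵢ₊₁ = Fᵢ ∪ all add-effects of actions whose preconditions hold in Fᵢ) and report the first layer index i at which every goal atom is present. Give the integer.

F0 = init (6 atoms)
F1 = F0 ∪ {inpos(a,a), inpos(b,b), inpos(c,c), inpos(d,d), linked(a,a), linked(a,b), linked(a,c), linked(a,d), linked(b,c), linked(c,d), linked(d,a), linked(d,d)}  (18 atoms)
F2 = F1 ∪ {at(a), at(b), at(c), at(d), linked(b,b), linked(c,c), linked(d,b), linked(d,c)}  (26 atoms)
F3 = F2 ∪ {linked(b,a), linked(b,d), linked(c,a), linked(c,b)}  (30 atoms)
goal ⊆ F3  ⇒  h_max = 3

3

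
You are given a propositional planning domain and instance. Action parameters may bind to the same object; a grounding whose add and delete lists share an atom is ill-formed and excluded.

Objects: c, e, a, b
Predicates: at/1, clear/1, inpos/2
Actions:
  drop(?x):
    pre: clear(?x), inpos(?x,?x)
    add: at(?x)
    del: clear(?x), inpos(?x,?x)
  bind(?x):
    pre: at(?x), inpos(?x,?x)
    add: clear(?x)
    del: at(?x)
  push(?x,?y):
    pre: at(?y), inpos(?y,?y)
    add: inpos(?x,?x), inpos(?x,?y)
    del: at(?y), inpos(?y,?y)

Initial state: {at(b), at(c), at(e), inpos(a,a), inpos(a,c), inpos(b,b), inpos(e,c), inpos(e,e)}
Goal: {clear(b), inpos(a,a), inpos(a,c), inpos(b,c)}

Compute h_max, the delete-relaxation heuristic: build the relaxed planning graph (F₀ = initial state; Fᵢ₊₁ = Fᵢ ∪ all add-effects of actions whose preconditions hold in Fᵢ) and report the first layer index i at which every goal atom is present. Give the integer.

2

F0 = init (8 atoms)
F1 = F0 ∪ {clear(b), clear(e), inpos(a,b), inpos(a,e), inpos(b,e), inpos(c,b), inpos(c,c), inpos(c,e), inpos(e,b)}  (17 atoms)
F2 = F1 ∪ {clear(c), inpos(b,c)}  (19 atoms)
goal ⊆ F2  ⇒  h_max = 2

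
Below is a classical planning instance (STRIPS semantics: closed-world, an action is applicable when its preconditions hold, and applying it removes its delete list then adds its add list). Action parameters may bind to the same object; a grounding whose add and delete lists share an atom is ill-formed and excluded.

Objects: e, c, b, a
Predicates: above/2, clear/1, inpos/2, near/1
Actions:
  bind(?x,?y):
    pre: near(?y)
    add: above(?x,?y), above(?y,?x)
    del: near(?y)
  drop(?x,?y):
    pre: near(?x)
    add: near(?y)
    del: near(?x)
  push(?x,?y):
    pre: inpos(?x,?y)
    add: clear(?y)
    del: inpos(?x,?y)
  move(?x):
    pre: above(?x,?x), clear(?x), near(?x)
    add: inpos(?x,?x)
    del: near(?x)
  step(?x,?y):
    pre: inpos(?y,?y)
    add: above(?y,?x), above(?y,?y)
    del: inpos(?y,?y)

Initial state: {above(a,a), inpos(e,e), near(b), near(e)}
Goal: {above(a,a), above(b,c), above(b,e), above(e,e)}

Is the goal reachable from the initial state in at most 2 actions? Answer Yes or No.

No

1. bind(c,b)  →  {above(a,a), above(b,c), above(c,b), inpos(e,e), near(e)}
2. bind(b,e)  →  {above(a,a), above(b,c), above(b,e), above(c,b), above(e,b), inpos(e,e)}
3. step(e,e)  →  {above(a,a), above(b,c), above(b,e), above(c,b), above(e,b), above(e,e)}
optimal plan length = 3; 3 > 2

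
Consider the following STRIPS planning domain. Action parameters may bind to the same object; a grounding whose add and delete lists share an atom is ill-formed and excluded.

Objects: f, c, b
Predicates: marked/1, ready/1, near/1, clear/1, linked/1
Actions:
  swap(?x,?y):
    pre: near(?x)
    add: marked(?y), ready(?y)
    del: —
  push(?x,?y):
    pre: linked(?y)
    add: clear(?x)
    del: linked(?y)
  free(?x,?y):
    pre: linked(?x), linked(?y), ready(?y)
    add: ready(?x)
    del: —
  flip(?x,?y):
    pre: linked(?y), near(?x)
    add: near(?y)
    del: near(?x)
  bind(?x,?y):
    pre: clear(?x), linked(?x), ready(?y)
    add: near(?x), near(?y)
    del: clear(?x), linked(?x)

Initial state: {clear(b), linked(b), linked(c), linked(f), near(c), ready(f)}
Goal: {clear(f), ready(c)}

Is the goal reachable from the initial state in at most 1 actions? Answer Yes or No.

1. swap(c,c)  →  {clear(b), linked(b), linked(c), linked(f), marked(c), near(c), ready(c), ready(f)}
2. push(f,f)  →  {clear(b), clear(f), linked(b), linked(c), marked(c), near(c), ready(c), ready(f)}
optimal plan length = 2; 2 > 1

No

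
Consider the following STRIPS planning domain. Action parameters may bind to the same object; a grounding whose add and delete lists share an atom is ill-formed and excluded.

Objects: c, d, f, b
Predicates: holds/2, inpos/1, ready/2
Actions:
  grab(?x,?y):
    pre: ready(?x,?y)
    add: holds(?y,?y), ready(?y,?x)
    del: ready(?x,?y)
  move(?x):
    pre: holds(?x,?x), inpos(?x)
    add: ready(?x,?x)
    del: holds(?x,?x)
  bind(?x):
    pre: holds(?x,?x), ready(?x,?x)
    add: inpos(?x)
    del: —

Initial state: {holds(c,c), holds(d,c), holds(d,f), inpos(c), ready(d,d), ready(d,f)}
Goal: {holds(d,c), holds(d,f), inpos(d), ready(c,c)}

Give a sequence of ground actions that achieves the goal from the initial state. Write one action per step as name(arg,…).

1. grab(d,f)  →  {holds(c,c), holds(d,c), holds(d,f), holds(f,f), inpos(c), ready(d,d), ready(f,d)}
2. grab(f,d)  →  {holds(c,c), holds(d,c), holds(d,d), holds(d,f), holds(f,f), inpos(c), ready(d,d), ready(d,f)}
3. move(c)  →  {holds(d,c), holds(d,d), holds(d,f), holds(f,f), inpos(c), ready(c,c), ready(d,d), ready(d,f)}
4. bind(d)  →  {holds(d,c), holds(d,d), holds(d,f), holds(f,f), inpos(c), inpos(d), ready(c,c), ready(d,d), ready(d,f)}

grab(d,f); grab(f,d); move(c); bind(d)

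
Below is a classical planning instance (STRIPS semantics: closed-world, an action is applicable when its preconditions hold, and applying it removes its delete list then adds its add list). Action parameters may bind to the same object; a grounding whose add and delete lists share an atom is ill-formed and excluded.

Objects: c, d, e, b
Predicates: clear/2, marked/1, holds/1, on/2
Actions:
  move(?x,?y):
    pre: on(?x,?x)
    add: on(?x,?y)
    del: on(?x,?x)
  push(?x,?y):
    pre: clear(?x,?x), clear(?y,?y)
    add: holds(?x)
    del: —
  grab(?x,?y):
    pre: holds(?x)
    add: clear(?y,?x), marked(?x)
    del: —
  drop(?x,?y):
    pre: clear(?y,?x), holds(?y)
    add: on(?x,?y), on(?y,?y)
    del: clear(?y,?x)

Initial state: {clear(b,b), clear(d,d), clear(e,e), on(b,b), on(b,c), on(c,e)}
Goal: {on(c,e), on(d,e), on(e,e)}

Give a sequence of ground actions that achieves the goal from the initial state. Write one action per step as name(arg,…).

push(d,d); push(e,d); grab(d,e); drop(d,e)

1. push(d,d)  →  {clear(b,b), clear(d,d), clear(e,e), holds(d), on(b,b), on(b,c), on(c,e)}
2. push(e,d)  →  {clear(b,b), clear(d,d), clear(e,e), holds(d), holds(e), on(b,b), on(b,c), on(c,e)}
3. grab(d,e)  →  {clear(b,b), clear(d,d), clear(e,d), clear(e,e), holds(d), holds(e), marked(d), on(b,b), on(b,c), on(c,e)}
4. drop(d,e)  →  {clear(b,b), clear(d,d), clear(e,e), holds(d), holds(e), marked(d), on(b,b), on(b,c), on(c,e), on(d,e), on(e,e)}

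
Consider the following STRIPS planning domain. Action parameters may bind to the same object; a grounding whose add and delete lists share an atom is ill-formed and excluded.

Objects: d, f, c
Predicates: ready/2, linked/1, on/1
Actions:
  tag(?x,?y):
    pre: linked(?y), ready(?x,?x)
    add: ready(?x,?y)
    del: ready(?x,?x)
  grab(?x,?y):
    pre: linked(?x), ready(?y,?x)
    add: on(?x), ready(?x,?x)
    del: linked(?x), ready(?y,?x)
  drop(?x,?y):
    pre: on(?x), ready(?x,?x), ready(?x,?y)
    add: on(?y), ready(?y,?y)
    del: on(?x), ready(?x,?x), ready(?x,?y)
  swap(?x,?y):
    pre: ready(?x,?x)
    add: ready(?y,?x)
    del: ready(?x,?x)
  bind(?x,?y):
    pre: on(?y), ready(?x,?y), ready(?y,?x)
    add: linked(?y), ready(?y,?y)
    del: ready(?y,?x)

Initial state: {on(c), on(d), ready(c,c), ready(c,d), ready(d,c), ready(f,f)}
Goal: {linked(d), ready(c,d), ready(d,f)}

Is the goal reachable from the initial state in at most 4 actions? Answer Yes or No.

1. swap(f,d)  →  {on(c), on(d), ready(c,c), ready(c,d), ready(d,c), ready(d,f)}
2. bind(c,d)  →  {linked(d), on(c), on(d), ready(c,c), ready(c,d), ready(d,d), ready(d,f)}
optimal plan length = 2; 2 ≤ 4

Yes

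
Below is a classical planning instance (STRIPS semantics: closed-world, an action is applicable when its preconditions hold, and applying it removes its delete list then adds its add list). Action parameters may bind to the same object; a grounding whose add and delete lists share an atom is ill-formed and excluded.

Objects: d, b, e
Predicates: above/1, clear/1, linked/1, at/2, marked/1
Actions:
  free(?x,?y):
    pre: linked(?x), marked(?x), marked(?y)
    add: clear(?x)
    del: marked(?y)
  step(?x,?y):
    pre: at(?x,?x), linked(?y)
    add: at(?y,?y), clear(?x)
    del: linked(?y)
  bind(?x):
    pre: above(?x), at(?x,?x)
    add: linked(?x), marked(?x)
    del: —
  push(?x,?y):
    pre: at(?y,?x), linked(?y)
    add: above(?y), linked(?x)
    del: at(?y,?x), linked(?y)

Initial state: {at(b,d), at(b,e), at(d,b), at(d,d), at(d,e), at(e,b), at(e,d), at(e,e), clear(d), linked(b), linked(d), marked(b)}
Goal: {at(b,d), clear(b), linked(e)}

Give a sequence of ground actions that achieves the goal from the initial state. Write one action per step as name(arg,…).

1. free(b,b)  →  {at(b,d), at(b,e), at(d,b), at(d,d), at(d,e), at(e,b), at(e,d), at(e,e), clear(b), clear(d), linked(b), linked(d)}
2. push(e,d)  →  {above(d), at(b,d), at(b,e), at(d,b), at(d,d), at(e,b), at(e,d), at(e,e), clear(b), clear(d), linked(b), linked(e)}

free(b,b); push(e,d)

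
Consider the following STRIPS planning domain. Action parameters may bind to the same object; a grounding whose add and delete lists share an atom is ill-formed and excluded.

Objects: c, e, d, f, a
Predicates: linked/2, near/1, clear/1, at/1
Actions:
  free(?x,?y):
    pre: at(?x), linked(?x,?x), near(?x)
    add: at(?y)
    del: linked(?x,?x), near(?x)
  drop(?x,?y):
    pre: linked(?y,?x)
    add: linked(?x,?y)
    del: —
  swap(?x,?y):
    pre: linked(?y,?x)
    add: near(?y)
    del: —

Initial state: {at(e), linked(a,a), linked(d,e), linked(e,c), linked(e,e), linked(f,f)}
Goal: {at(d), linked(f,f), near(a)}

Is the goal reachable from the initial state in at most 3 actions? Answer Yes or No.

1. swap(c,e)  →  {at(e), linked(a,a), linked(d,e), linked(e,c), linked(e,e), linked(f,f), near(e)}
2. free(e,d)  →  {at(d), at(e), linked(a,a), linked(d,e), linked(e,c), linked(f,f)}
3. swap(a,a)  →  {at(d), at(e), linked(a,a), linked(d,e), linked(e,c), linked(f,f), near(a)}
optimal plan length = 3; 3 ≤ 3

Yes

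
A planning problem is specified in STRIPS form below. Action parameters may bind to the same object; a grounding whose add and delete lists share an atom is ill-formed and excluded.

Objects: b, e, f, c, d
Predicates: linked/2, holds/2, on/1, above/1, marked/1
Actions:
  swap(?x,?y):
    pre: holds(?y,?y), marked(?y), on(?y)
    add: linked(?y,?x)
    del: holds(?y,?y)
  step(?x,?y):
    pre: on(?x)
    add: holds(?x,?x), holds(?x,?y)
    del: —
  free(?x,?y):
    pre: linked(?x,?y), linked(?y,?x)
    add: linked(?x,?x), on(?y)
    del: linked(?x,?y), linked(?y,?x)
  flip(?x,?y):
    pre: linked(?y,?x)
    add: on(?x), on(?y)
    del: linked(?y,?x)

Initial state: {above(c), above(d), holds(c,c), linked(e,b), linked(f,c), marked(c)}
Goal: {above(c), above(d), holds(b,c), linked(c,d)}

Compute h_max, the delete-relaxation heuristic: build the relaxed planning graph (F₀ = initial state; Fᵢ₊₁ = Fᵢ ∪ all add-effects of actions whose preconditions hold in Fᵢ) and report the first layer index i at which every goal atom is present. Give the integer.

2

F0 = init (6 atoms)
F1 = F0 ∪ {on(b), on(c), on(e), on(f)}  (10 atoms)
F2 = F1 ∪ {holds(b,b), holds(b,c), holds(b,d), holds(b,e), holds(b,f), holds(c,b), holds(c,d), holds(c,e), holds(c,f), holds(e,b), holds(e,c), holds(e,d), holds(e,e), holds(e,f), holds(f,b), holds(f,c), holds(f,d), holds(f,e), holds(f,f), linked(c,b), linked(c,c), linked(c,d), linked(c,e), linked(c,f)}  (34 atoms)
goal ⊆ F2  ⇒  h_max = 2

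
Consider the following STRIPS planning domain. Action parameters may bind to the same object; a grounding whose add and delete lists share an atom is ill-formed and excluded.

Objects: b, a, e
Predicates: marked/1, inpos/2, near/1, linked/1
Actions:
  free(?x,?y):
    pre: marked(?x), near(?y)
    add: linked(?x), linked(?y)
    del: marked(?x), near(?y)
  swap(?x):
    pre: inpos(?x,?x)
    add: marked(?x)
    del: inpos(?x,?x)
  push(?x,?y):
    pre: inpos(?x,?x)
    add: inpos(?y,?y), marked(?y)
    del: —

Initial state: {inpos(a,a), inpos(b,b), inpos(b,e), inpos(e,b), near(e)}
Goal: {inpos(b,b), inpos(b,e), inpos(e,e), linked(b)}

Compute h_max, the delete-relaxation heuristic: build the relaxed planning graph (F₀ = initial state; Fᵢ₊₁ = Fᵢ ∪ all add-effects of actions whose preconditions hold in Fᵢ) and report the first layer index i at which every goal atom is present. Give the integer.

2

F0 = init (5 atoms)
F1 = F0 ∪ {inpos(e,e), marked(a), marked(b), marked(e)}  (9 atoms)
F2 = F1 ∪ {linked(a), linked(b), linked(e)}  (12 atoms)
goal ⊆ F2  ⇒  h_max = 2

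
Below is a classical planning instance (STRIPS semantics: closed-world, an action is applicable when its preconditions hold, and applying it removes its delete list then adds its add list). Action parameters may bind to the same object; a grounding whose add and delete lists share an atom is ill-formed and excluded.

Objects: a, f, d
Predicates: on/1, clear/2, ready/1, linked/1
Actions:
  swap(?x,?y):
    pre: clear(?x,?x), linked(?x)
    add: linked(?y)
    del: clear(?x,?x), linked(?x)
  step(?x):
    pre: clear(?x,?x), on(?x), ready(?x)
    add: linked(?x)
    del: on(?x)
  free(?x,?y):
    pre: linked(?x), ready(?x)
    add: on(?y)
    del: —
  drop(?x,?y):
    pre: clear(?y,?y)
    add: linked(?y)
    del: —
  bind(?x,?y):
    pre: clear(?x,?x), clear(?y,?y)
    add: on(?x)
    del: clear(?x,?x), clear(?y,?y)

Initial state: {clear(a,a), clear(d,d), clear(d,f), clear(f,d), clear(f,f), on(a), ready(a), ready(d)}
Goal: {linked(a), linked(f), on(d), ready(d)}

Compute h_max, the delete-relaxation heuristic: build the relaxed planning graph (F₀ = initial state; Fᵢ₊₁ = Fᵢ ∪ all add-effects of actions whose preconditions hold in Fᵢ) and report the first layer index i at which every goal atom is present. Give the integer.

1

F0 = init (8 atoms)
F1 = F0 ∪ {linked(a), linked(d), linked(f), on(d), on(f)}  (13 atoms)
goal ⊆ F1  ⇒  h_max = 1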